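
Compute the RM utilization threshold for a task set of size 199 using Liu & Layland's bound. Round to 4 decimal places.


Compute 2^(1/199) = 1.0034892249
Subtract 1: 1.0034892249 - 1 = 0.0034892249
Multiply by n: 199 * 0.0034892249 = 0.6943557551
Round to 4 dp: 0.6944

0.6944


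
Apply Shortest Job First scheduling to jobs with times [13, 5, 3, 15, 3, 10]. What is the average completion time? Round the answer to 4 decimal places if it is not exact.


SJF order (ascending): [3, 3, 5, 10, 13, 15]
Completion times:
  Job 1: burst=3, C=3
  Job 2: burst=3, C=6
  Job 3: burst=5, C=11
  Job 4: burst=10, C=21
  Job 5: burst=13, C=34
  Job 6: burst=15, C=49
Average completion = 124/6 = 20.6667

20.6667


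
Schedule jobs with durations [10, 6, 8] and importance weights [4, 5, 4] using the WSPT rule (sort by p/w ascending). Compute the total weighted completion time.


Compute p/w ratios and sort ascending (WSPT): [(6, 5), (8, 4), (10, 4)]
Compute weighted completion times:
  Job (p=6,w=5): C=6, w*C=5*6=30
  Job (p=8,w=4): C=14, w*C=4*14=56
  Job (p=10,w=4): C=24, w*C=4*24=96
Total weighted completion time = 182

182


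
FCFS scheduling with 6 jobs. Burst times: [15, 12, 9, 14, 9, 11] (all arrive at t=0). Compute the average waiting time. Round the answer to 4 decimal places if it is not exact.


FCFS order (as given): [15, 12, 9, 14, 9, 11]
Waiting times:
  Job 1: wait = 0
  Job 2: wait = 15
  Job 3: wait = 27
  Job 4: wait = 36
  Job 5: wait = 50
  Job 6: wait = 59
Sum of waiting times = 187
Average waiting time = 187/6 = 31.1667

31.1667


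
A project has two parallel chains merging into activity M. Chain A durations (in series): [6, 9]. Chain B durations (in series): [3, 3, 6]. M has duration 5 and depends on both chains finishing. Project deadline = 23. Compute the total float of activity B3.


Forward pass: ES(B3) = sum of predecessors on chain B = 6
EF = ES + duration = 6 + 6 = 12
Backward pass: LF(M) = deadline = 23; LS(M) = 23 - 5 = 18
LF(B3) = LS(M) - sum(successors on chain B) = 18 - 0 = 18
LS = LF - duration = 18 - 6 = 12
Total float = LS - ES = 12 - 6 = 6

6


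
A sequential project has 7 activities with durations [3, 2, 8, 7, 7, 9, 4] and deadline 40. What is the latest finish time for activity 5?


LF(activity 5) = deadline - sum of successor durations
Successors: activities 6 through 7 with durations [9, 4]
Sum of successor durations = 13
LF = 40 - 13 = 27

27


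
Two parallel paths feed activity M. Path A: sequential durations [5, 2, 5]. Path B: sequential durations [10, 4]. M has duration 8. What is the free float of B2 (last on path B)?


ES(B2) = sum of predecessors on chain B = 10
EF(B2) = ES + duration = 10 + 4 = 14
Successor of B2 is M. ES(M) = max(sum(A), sum(B)) = max(12, 14) = 14
Free float = ES(successor) - EF(current) = 14 - 14 = 0

0


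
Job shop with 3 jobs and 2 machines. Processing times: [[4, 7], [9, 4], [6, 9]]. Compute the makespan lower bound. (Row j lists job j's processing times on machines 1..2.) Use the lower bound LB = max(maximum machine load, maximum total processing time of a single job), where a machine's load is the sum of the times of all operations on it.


Machine loads:
  Machine 1: 4 + 9 + 6 = 19
  Machine 2: 7 + 4 + 9 = 20
Max machine load = 20
Job totals:
  Job 1: 11
  Job 2: 13
  Job 3: 15
Max job total = 15
Lower bound = max(20, 15) = 20

20


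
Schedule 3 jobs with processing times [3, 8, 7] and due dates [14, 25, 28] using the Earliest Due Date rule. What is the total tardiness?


Sort by due date (EDD order): [(3, 14), (8, 25), (7, 28)]
Compute completion times and tardiness:
  Job 1: p=3, d=14, C=3, tardiness=max(0,3-14)=0
  Job 2: p=8, d=25, C=11, tardiness=max(0,11-25)=0
  Job 3: p=7, d=28, C=18, tardiness=max(0,18-28)=0
Total tardiness = 0

0


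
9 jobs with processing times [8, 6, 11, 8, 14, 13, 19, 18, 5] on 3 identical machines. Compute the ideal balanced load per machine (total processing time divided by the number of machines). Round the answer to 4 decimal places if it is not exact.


Total processing time = 8 + 6 + 11 + 8 + 14 + 13 + 19 + 18 + 5 = 102
Number of machines = 3
Ideal balanced load = 102 / 3 = 34.0

34.0


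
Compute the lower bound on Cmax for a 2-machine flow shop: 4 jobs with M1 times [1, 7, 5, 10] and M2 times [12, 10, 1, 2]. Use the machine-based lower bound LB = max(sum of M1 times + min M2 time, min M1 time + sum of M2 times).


LB1 = sum(M1 times) + min(M2 times) = 23 + 1 = 24
LB2 = min(M1 times) + sum(M2 times) = 1 + 25 = 26
Lower bound = max(LB1, LB2) = max(24, 26) = 26

26


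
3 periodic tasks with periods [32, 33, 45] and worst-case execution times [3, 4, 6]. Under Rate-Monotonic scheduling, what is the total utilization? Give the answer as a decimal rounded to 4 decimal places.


Compute individual utilizations (exact fractions):
  Task 1: C/T = 3/32 (approx. 0.0938)
  Task 2: C/T = 4/33 (approx. 0.1212)
  Task 3: C/T = 6/45 = 2/15 (approx. 0.1333)
Total utilization U = 3/32 + 4/33 + 2/15 = 613/1760
Rounded to 4 decimal places: U = 0.3483
RM (Liu & Layland) bound for 3 tasks = 0.779763; compare with U = 613/1760 (approx. 0.348295)
U <= bound, so schedulable by RM sufficient condition.

0.3483


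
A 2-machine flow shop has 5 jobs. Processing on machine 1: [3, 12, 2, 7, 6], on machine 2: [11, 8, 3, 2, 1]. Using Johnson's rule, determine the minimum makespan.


Apply Johnson's rule:
  Group 1 (a <= b): [(3, 2, 3), (1, 3, 11)]
  Group 2 (a > b): [(2, 12, 8), (4, 7, 2), (5, 6, 1)]
Optimal job order: [3, 1, 2, 4, 5]
Schedule:
  Job 3: M1 done at 2, M2 done at 5
  Job 1: M1 done at 5, M2 done at 16
  Job 2: M1 done at 17, M2 done at 25
  Job 4: M1 done at 24, M2 done at 27
  Job 5: M1 done at 30, M2 done at 31
Makespan = 31

31


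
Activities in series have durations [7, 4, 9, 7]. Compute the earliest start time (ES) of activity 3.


Activity 3 starts after activities 1 through 2 complete.
Predecessor durations: [7, 4]
ES = 7 + 4 = 11

11


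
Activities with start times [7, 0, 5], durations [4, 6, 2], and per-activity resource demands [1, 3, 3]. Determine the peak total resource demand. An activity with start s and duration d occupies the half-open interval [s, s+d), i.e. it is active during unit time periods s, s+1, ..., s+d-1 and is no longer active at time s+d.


Each activity i is active on [start_i, start_i + duration_i).
Compute total resource usage per time slot:
  t=0: active resources = [3], total = 3
  t=1: active resources = [3], total = 3
  t=2: active resources = [3], total = 3
  t=3: active resources = [3], total = 3
  t=4: active resources = [3], total = 3
  t=5: active resources = [3, 3], total = 6
  t=6: active resources = [3], total = 3
  t=7: active resources = [1], total = 1
  t=8: active resources = [1], total = 1
  t=9: active resources = [1], total = 1
  t=10: active resources = [1], total = 1
Peak resource demand = 6

6


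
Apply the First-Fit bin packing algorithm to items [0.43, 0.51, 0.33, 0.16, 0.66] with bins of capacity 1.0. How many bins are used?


Place items sequentially using First-Fit:
  Item 0.43 -> new Bin 1
  Item 0.51 -> Bin 1 (now 0.94)
  Item 0.33 -> new Bin 2
  Item 0.16 -> Bin 2 (now 0.49)
  Item 0.66 -> new Bin 3
Total bins used = 3

3


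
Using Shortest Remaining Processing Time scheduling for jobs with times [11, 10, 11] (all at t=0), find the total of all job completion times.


Since all jobs arrive at t=0, SRPT equals SPT ordering.
SPT order: [10, 11, 11]
Completion times:
  Job 1: p=10, C=10
  Job 2: p=11, C=21
  Job 3: p=11, C=32
Total completion time = 10 + 21 + 32 = 63

63


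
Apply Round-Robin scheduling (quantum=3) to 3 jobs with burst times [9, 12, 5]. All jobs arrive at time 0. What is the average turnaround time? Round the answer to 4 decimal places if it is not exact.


Time quantum = 3
Execution trace:
  J1 runs 3 units, time = 3
  J2 runs 3 units, time = 6
  J3 runs 3 units, time = 9
  J1 runs 3 units, time = 12
  J2 runs 3 units, time = 15
  J3 runs 2 units, time = 17
  J1 runs 3 units, time = 20
  J2 runs 3 units, time = 23
  J2 runs 3 units, time = 26
Finish times: [20, 26, 17]
Average turnaround = 63/3 = 21.0

21.0


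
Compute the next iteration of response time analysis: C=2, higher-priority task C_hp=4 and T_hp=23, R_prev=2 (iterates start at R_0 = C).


R_next = C + ceil(R_prev / T_hp) * C_hp
ceil(2 / 23) = ceil(0.087) = 1
Interference = 1 * 4 = 4
R_next = 2 + 4 = 6

6


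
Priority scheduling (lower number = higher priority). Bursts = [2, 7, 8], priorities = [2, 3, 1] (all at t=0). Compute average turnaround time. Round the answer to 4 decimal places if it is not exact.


Sort by priority (ascending = highest first):
Order: [(1, 8), (2, 2), (3, 7)]
Completion times:
  Priority 1, burst=8, C=8
  Priority 2, burst=2, C=10
  Priority 3, burst=7, C=17
Average turnaround = 35/3 = 11.6667

11.6667


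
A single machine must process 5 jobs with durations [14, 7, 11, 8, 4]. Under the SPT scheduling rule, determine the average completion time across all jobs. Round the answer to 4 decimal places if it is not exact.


Sort jobs by processing time (SPT order): [4, 7, 8, 11, 14]
Compute completion times sequentially:
  Job 1: processing = 4, completes at 4
  Job 2: processing = 7, completes at 11
  Job 3: processing = 8, completes at 19
  Job 4: processing = 11, completes at 30
  Job 5: processing = 14, completes at 44
Sum of completion times = 108
Average completion time = 108/5 = 21.6

21.6


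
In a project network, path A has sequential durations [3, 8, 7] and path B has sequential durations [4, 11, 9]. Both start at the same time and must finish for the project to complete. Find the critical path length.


Path A total = 3 + 8 + 7 = 18
Path B total = 4 + 11 + 9 = 24
Critical path = longest path = max(18, 24) = 24

24


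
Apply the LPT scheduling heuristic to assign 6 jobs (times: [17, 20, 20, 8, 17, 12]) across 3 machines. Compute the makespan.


Sort jobs in decreasing order (LPT): [20, 20, 17, 17, 12, 8]
Assign each job to the least loaded machine:
  Machine 1: jobs [20, 12], load = 32
  Machine 2: jobs [20, 8], load = 28
  Machine 3: jobs [17, 17], load = 34
Makespan = max load = 34

34


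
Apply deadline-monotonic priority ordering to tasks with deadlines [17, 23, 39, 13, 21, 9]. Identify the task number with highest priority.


Sort tasks by relative deadline (ascending):
  Task 6: deadline = 9
  Task 4: deadline = 13
  Task 1: deadline = 17
  Task 5: deadline = 21
  Task 2: deadline = 23
  Task 3: deadline = 39
Priority order (highest first): [6, 4, 1, 5, 2, 3]
Highest priority task = 6

6


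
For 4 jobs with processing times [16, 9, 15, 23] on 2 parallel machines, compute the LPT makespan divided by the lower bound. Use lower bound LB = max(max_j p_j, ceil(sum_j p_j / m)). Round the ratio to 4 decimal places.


LPT order: [23, 16, 15, 9]
Machine loads after assignment: [32, 31]
LPT makespan = 32
Lower bound = max(max_job, ceil(total/2)) = max(23, 32) = 32
Ratio = 32 / 32 = 1.0

1.0


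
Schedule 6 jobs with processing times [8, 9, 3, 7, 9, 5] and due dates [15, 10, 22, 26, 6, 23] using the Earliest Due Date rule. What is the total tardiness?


Sort by due date (EDD order): [(9, 6), (9, 10), (8, 15), (3, 22), (5, 23), (7, 26)]
Compute completion times and tardiness:
  Job 1: p=9, d=6, C=9, tardiness=max(0,9-6)=3
  Job 2: p=9, d=10, C=18, tardiness=max(0,18-10)=8
  Job 3: p=8, d=15, C=26, tardiness=max(0,26-15)=11
  Job 4: p=3, d=22, C=29, tardiness=max(0,29-22)=7
  Job 5: p=5, d=23, C=34, tardiness=max(0,34-23)=11
  Job 6: p=7, d=26, C=41, tardiness=max(0,41-26)=15
Total tardiness = 55

55


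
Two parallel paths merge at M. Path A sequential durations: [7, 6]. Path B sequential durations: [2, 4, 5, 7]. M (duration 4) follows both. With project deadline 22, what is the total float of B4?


Forward pass: ES(B4) = sum of predecessors on chain B = 11
EF = ES + duration = 11 + 7 = 18
Backward pass: LF(M) = deadline = 22; LS(M) = 22 - 4 = 18
LF(B4) = LS(M) - sum(successors on chain B) = 18 - 0 = 18
LS = LF - duration = 18 - 7 = 11
Total float = LS - ES = 11 - 11 = 0

0


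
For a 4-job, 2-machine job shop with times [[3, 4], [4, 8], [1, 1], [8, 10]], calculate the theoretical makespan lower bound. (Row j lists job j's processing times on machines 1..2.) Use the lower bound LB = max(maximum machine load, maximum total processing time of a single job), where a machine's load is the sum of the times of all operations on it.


Machine loads:
  Machine 1: 3 + 4 + 1 + 8 = 16
  Machine 2: 4 + 8 + 1 + 10 = 23
Max machine load = 23
Job totals:
  Job 1: 7
  Job 2: 12
  Job 3: 2
  Job 4: 18
Max job total = 18
Lower bound = max(23, 18) = 23

23


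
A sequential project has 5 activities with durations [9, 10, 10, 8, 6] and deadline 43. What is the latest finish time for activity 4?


LF(activity 4) = deadline - sum of successor durations
Successors: activities 5 through 5 with durations [6]
Sum of successor durations = 6
LF = 43 - 6 = 37

37


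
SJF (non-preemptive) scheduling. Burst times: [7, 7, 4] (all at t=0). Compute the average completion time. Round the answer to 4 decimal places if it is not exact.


SJF order (ascending): [4, 7, 7]
Completion times:
  Job 1: burst=4, C=4
  Job 2: burst=7, C=11
  Job 3: burst=7, C=18
Average completion = 33/3 = 11.0

11.0


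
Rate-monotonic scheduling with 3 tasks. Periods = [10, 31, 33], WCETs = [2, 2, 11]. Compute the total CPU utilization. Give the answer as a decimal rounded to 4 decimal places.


Compute individual utilizations (exact fractions):
  Task 1: C/T = 2/10 = 1/5 (approx. 0.2)
  Task 2: C/T = 2/31 (approx. 0.0645)
  Task 3: C/T = 11/33 = 1/3 (approx. 0.3333)
Total utilization U = 1/5 + 2/31 + 1/3 = 278/465
Rounded to 4 decimal places: U = 0.5978
RM (Liu & Layland) bound for 3 tasks = 0.779763; compare with U = 278/465 (approx. 0.597849)
U <= bound, so schedulable by RM sufficient condition.

0.5978


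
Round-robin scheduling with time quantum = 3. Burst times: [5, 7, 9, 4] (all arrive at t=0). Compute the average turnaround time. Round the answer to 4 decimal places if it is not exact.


Time quantum = 3
Execution trace:
  J1 runs 3 units, time = 3
  J2 runs 3 units, time = 6
  J3 runs 3 units, time = 9
  J4 runs 3 units, time = 12
  J1 runs 2 units, time = 14
  J2 runs 3 units, time = 17
  J3 runs 3 units, time = 20
  J4 runs 1 units, time = 21
  J2 runs 1 units, time = 22
  J3 runs 3 units, time = 25
Finish times: [14, 22, 25, 21]
Average turnaround = 82/4 = 20.5

20.5


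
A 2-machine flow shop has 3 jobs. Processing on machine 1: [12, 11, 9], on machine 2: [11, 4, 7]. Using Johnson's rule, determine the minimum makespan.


Apply Johnson's rule:
  Group 1 (a <= b): []
  Group 2 (a > b): [(1, 12, 11), (3, 9, 7), (2, 11, 4)]
Optimal job order: [1, 3, 2]
Schedule:
  Job 1: M1 done at 12, M2 done at 23
  Job 3: M1 done at 21, M2 done at 30
  Job 2: M1 done at 32, M2 done at 36
Makespan = 36

36


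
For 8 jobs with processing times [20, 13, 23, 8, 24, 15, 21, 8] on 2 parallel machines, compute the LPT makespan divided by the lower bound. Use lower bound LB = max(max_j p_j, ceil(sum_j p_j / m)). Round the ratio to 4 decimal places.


LPT order: [24, 23, 21, 20, 15, 13, 8, 8]
Machine loads after assignment: [67, 65]
LPT makespan = 67
Lower bound = max(max_job, ceil(total/2)) = max(24, 66) = 66
Ratio = 67 / 66 = 1.0152

1.0152


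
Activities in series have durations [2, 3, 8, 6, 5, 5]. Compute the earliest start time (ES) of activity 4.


Activity 4 starts after activities 1 through 3 complete.
Predecessor durations: [2, 3, 8]
ES = 2 + 3 + 8 = 13

13


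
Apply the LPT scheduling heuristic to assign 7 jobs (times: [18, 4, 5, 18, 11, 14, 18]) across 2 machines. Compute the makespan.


Sort jobs in decreasing order (LPT): [18, 18, 18, 14, 11, 5, 4]
Assign each job to the least loaded machine:
  Machine 1: jobs [18, 18, 5, 4], load = 45
  Machine 2: jobs [18, 14, 11], load = 43
Makespan = max load = 45

45


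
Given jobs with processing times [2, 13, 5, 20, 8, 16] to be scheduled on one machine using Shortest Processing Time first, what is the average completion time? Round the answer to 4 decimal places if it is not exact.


Sort jobs by processing time (SPT order): [2, 5, 8, 13, 16, 20]
Compute completion times sequentially:
  Job 1: processing = 2, completes at 2
  Job 2: processing = 5, completes at 7
  Job 3: processing = 8, completes at 15
  Job 4: processing = 13, completes at 28
  Job 5: processing = 16, completes at 44
  Job 6: processing = 20, completes at 64
Sum of completion times = 160
Average completion time = 160/6 = 26.6667

26.6667


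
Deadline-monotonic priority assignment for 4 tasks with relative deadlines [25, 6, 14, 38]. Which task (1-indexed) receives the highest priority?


Sort tasks by relative deadline (ascending):
  Task 2: deadline = 6
  Task 3: deadline = 14
  Task 1: deadline = 25
  Task 4: deadline = 38
Priority order (highest first): [2, 3, 1, 4]
Highest priority task = 2

2


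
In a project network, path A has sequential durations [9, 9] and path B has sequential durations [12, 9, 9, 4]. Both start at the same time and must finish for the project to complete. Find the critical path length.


Path A total = 9 + 9 = 18
Path B total = 12 + 9 + 9 + 4 = 34
Critical path = longest path = max(18, 34) = 34

34


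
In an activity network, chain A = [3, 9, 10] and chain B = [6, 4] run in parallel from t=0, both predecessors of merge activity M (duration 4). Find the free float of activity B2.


ES(B2) = sum of predecessors on chain B = 6
EF(B2) = ES + duration = 6 + 4 = 10
Successor of B2 is M. ES(M) = max(sum(A), sum(B)) = max(22, 10) = 22
Free float = ES(successor) - EF(current) = 22 - 10 = 12

12


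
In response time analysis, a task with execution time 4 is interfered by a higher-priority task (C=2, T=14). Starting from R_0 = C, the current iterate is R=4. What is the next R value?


R_next = C + ceil(R_prev / T_hp) * C_hp
ceil(4 / 14) = ceil(0.2857) = 1
Interference = 1 * 2 = 2
R_next = 4 + 2 = 6

6


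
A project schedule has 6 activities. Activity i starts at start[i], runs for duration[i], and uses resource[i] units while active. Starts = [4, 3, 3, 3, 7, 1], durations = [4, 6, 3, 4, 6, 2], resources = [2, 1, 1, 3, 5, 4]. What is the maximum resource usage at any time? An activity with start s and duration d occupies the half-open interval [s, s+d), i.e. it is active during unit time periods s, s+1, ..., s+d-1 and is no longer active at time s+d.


Each activity i is active on [start_i, start_i + duration_i).
Compute total resource usage per time slot:
  t=0: active resources = [], total = 0
  t=1: active resources = [4], total = 4
  t=2: active resources = [4], total = 4
  t=3: active resources = [1, 1, 3], total = 5
  t=4: active resources = [2, 1, 1, 3], total = 7
  t=5: active resources = [2, 1, 1, 3], total = 7
  t=6: active resources = [2, 1, 3], total = 6
  t=7: active resources = [2, 1, 5], total = 8
  t=8: active resources = [1, 5], total = 6
  t=9: active resources = [5], total = 5
  t=10: active resources = [5], total = 5
  t=11: active resources = [5], total = 5
  t=12: active resources = [5], total = 5
Peak resource demand = 8

8


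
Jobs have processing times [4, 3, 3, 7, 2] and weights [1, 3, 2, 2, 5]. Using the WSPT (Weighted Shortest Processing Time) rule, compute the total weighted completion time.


Compute p/w ratios and sort ascending (WSPT): [(2, 5), (3, 3), (3, 2), (7, 2), (4, 1)]
Compute weighted completion times:
  Job (p=2,w=5): C=2, w*C=5*2=10
  Job (p=3,w=3): C=5, w*C=3*5=15
  Job (p=3,w=2): C=8, w*C=2*8=16
  Job (p=7,w=2): C=15, w*C=2*15=30
  Job (p=4,w=1): C=19, w*C=1*19=19
Total weighted completion time = 90

90


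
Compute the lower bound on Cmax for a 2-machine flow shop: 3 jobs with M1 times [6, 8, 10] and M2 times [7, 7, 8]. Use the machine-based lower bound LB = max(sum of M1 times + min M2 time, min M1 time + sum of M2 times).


LB1 = sum(M1 times) + min(M2 times) = 24 + 7 = 31
LB2 = min(M1 times) + sum(M2 times) = 6 + 22 = 28
Lower bound = max(LB1, LB2) = max(31, 28) = 31

31


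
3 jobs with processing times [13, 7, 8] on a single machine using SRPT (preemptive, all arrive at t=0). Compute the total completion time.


Since all jobs arrive at t=0, SRPT equals SPT ordering.
SPT order: [7, 8, 13]
Completion times:
  Job 1: p=7, C=7
  Job 2: p=8, C=15
  Job 3: p=13, C=28
Total completion time = 7 + 15 + 28 = 50

50


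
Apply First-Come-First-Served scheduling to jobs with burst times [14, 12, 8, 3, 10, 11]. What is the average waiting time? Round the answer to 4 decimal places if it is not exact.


FCFS order (as given): [14, 12, 8, 3, 10, 11]
Waiting times:
  Job 1: wait = 0
  Job 2: wait = 14
  Job 3: wait = 26
  Job 4: wait = 34
  Job 5: wait = 37
  Job 6: wait = 47
Sum of waiting times = 158
Average waiting time = 158/6 = 26.3333

26.3333


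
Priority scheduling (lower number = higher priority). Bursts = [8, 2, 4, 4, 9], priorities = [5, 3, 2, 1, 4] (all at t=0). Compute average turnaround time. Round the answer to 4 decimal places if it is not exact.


Sort by priority (ascending = highest first):
Order: [(1, 4), (2, 4), (3, 2), (4, 9), (5, 8)]
Completion times:
  Priority 1, burst=4, C=4
  Priority 2, burst=4, C=8
  Priority 3, burst=2, C=10
  Priority 4, burst=9, C=19
  Priority 5, burst=8, C=27
Average turnaround = 68/5 = 13.6

13.6


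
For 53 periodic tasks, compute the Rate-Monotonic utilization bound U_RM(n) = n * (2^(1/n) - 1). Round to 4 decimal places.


Compute 2^(1/53) = 1.0131641430
Subtract 1: 1.0131641430 - 1 = 0.0131641430
Multiply by n: 53 * 0.0131641430 = 0.6976995790
Round to 4 dp: 0.6977

0.6977


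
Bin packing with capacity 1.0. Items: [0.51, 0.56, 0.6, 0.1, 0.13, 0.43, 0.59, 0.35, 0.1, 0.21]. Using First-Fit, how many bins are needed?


Place items sequentially using First-Fit:
  Item 0.51 -> new Bin 1
  Item 0.56 -> new Bin 2
  Item 0.6 -> new Bin 3
  Item 0.1 -> Bin 1 (now 0.61)
  Item 0.13 -> Bin 1 (now 0.74)
  Item 0.43 -> Bin 2 (now 0.99)
  Item 0.59 -> new Bin 4
  Item 0.35 -> Bin 3 (now 0.95)
  Item 0.1 -> Bin 1 (now 0.84)
  Item 0.21 -> Bin 4 (now 0.8)
Total bins used = 4

4


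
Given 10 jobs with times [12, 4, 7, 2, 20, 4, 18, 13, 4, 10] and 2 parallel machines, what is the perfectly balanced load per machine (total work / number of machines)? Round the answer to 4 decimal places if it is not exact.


Total processing time = 12 + 4 + 7 + 2 + 20 + 4 + 18 + 13 + 4 + 10 = 94
Number of machines = 2
Ideal balanced load = 94 / 2 = 47.0

47.0


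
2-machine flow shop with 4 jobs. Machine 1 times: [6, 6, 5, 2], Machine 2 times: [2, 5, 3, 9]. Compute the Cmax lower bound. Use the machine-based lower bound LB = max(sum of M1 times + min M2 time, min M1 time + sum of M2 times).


LB1 = sum(M1 times) + min(M2 times) = 19 + 2 = 21
LB2 = min(M1 times) + sum(M2 times) = 2 + 19 = 21
Lower bound = max(LB1, LB2) = max(21, 21) = 21

21


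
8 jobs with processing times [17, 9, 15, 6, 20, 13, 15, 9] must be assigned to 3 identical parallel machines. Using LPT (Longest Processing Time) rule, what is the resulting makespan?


Sort jobs in decreasing order (LPT): [20, 17, 15, 15, 13, 9, 9, 6]
Assign each job to the least loaded machine:
  Machine 1: jobs [20, 9, 9], load = 38
  Machine 2: jobs [17, 13, 6], load = 36
  Machine 3: jobs [15, 15], load = 30
Makespan = max load = 38

38


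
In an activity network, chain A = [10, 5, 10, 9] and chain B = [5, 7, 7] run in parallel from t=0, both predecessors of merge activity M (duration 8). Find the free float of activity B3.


ES(B3) = sum of predecessors on chain B = 12
EF(B3) = ES + duration = 12 + 7 = 19
Successor of B3 is M. ES(M) = max(sum(A), sum(B)) = max(34, 19) = 34
Free float = ES(successor) - EF(current) = 34 - 19 = 15

15


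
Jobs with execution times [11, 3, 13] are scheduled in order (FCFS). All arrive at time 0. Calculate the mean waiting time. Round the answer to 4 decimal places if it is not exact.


FCFS order (as given): [11, 3, 13]
Waiting times:
  Job 1: wait = 0
  Job 2: wait = 11
  Job 3: wait = 14
Sum of waiting times = 25
Average waiting time = 25/3 = 8.3333

8.3333


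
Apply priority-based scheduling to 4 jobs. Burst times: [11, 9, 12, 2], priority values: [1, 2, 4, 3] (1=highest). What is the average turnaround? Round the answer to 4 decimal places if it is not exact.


Sort by priority (ascending = highest first):
Order: [(1, 11), (2, 9), (3, 2), (4, 12)]
Completion times:
  Priority 1, burst=11, C=11
  Priority 2, burst=9, C=20
  Priority 3, burst=2, C=22
  Priority 4, burst=12, C=34
Average turnaround = 87/4 = 21.75

21.75


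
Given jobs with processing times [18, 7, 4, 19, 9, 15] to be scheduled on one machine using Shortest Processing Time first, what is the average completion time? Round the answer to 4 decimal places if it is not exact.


Sort jobs by processing time (SPT order): [4, 7, 9, 15, 18, 19]
Compute completion times sequentially:
  Job 1: processing = 4, completes at 4
  Job 2: processing = 7, completes at 11
  Job 3: processing = 9, completes at 20
  Job 4: processing = 15, completes at 35
  Job 5: processing = 18, completes at 53
  Job 6: processing = 19, completes at 72
Sum of completion times = 195
Average completion time = 195/6 = 32.5

32.5


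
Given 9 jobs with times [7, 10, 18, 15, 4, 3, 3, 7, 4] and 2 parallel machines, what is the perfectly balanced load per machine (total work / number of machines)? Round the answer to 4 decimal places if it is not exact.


Total processing time = 7 + 10 + 18 + 15 + 4 + 3 + 3 + 7 + 4 = 71
Number of machines = 2
Ideal balanced load = 71 / 2 = 35.5

35.5


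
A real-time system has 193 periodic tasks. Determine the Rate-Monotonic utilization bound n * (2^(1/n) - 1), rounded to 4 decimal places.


Compute 2^(1/193) = 1.0035978931
Subtract 1: 1.0035978931 - 1 = 0.0035978931
Multiply by n: 193 * 0.0035978931 = 0.6943933683
Round to 4 dp: 0.6944

0.6944


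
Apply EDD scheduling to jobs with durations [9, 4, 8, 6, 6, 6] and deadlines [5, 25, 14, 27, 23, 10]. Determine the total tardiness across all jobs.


Sort by due date (EDD order): [(9, 5), (6, 10), (8, 14), (6, 23), (4, 25), (6, 27)]
Compute completion times and tardiness:
  Job 1: p=9, d=5, C=9, tardiness=max(0,9-5)=4
  Job 2: p=6, d=10, C=15, tardiness=max(0,15-10)=5
  Job 3: p=8, d=14, C=23, tardiness=max(0,23-14)=9
  Job 4: p=6, d=23, C=29, tardiness=max(0,29-23)=6
  Job 5: p=4, d=25, C=33, tardiness=max(0,33-25)=8
  Job 6: p=6, d=27, C=39, tardiness=max(0,39-27)=12
Total tardiness = 44

44


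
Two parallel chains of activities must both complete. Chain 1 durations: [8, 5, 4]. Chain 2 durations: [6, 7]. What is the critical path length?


Path A total = 8 + 5 + 4 = 17
Path B total = 6 + 7 = 13
Critical path = longest path = max(17, 13) = 17

17


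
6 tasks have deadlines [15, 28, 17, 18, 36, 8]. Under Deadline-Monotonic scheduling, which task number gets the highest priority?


Sort tasks by relative deadline (ascending):
  Task 6: deadline = 8
  Task 1: deadline = 15
  Task 3: deadline = 17
  Task 4: deadline = 18
  Task 2: deadline = 28
  Task 5: deadline = 36
Priority order (highest first): [6, 1, 3, 4, 2, 5]
Highest priority task = 6

6


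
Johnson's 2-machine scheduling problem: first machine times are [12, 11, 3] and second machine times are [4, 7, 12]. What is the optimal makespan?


Apply Johnson's rule:
  Group 1 (a <= b): [(3, 3, 12)]
  Group 2 (a > b): [(2, 11, 7), (1, 12, 4)]
Optimal job order: [3, 2, 1]
Schedule:
  Job 3: M1 done at 3, M2 done at 15
  Job 2: M1 done at 14, M2 done at 22
  Job 1: M1 done at 26, M2 done at 30
Makespan = 30

30


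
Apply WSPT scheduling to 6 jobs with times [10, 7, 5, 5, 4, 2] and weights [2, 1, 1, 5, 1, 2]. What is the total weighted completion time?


Compute p/w ratios and sort ascending (WSPT): [(5, 5), (2, 2), (4, 1), (10, 2), (5, 1), (7, 1)]
Compute weighted completion times:
  Job (p=5,w=5): C=5, w*C=5*5=25
  Job (p=2,w=2): C=7, w*C=2*7=14
  Job (p=4,w=1): C=11, w*C=1*11=11
  Job (p=10,w=2): C=21, w*C=2*21=42
  Job (p=5,w=1): C=26, w*C=1*26=26
  Job (p=7,w=1): C=33, w*C=1*33=33
Total weighted completion time = 151

151


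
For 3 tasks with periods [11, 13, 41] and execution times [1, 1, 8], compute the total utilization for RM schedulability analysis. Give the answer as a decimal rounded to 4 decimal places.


Compute individual utilizations (exact fractions):
  Task 1: C/T = 1/11 (approx. 0.0909)
  Task 2: C/T = 1/13 (approx. 0.0769)
  Task 3: C/T = 8/41 (approx. 0.1951)
Total utilization U = 1/11 + 1/13 + 8/41 = 2128/5863
Rounded to 4 decimal places: U = 0.3630
RM (Liu & Layland) bound for 3 tasks = 0.779763; compare with U = 2128/5863 (approx. 0.362954)
U <= bound, so schedulable by RM sufficient condition.

0.3630


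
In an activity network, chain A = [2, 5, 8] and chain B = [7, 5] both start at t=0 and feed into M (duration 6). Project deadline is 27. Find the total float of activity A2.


Forward pass: ES(A2) = sum of predecessors on chain A = 2
EF = ES + duration = 2 + 5 = 7
Backward pass: LF(M) = deadline = 27; LS(M) = 27 - 6 = 21
LF(A2) = LS(M) - sum(successors on chain A) = 21 - 8 = 13
LS = LF - duration = 13 - 5 = 8
Total float = LS - ES = 8 - 2 = 6

6


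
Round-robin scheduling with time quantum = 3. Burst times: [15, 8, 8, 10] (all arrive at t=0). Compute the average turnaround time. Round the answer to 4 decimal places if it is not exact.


Time quantum = 3
Execution trace:
  J1 runs 3 units, time = 3
  J2 runs 3 units, time = 6
  J3 runs 3 units, time = 9
  J4 runs 3 units, time = 12
  J1 runs 3 units, time = 15
  J2 runs 3 units, time = 18
  J3 runs 3 units, time = 21
  J4 runs 3 units, time = 24
  J1 runs 3 units, time = 27
  J2 runs 2 units, time = 29
  J3 runs 2 units, time = 31
  J4 runs 3 units, time = 34
  J1 runs 3 units, time = 37
  J4 runs 1 units, time = 38
  J1 runs 3 units, time = 41
Finish times: [41, 29, 31, 38]
Average turnaround = 139/4 = 34.75

34.75


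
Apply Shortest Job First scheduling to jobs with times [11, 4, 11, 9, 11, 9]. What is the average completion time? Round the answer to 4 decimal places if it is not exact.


SJF order (ascending): [4, 9, 9, 11, 11, 11]
Completion times:
  Job 1: burst=4, C=4
  Job 2: burst=9, C=13
  Job 3: burst=9, C=22
  Job 4: burst=11, C=33
  Job 5: burst=11, C=44
  Job 6: burst=11, C=55
Average completion = 171/6 = 28.5

28.5


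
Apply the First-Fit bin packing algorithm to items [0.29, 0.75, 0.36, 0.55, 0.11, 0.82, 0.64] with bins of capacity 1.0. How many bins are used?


Place items sequentially using First-Fit:
  Item 0.29 -> new Bin 1
  Item 0.75 -> new Bin 2
  Item 0.36 -> Bin 1 (now 0.65)
  Item 0.55 -> new Bin 3
  Item 0.11 -> Bin 1 (now 0.76)
  Item 0.82 -> new Bin 4
  Item 0.64 -> new Bin 5
Total bins used = 5

5


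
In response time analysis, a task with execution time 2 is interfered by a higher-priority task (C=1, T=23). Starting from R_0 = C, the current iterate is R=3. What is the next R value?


R_next = C + ceil(R_prev / T_hp) * C_hp
ceil(3 / 23) = ceil(0.1304) = 1
Interference = 1 * 1 = 1
R_next = 2 + 1 = 3
R_next = R_prev, so the iteration has converged (response time = 3).

3


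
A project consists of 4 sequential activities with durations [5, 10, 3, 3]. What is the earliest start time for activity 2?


Activity 2 starts after activities 1 through 1 complete.
Predecessor durations: [5]
ES = 5 = 5

5


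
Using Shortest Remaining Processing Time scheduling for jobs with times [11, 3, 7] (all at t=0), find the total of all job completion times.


Since all jobs arrive at t=0, SRPT equals SPT ordering.
SPT order: [3, 7, 11]
Completion times:
  Job 1: p=3, C=3
  Job 2: p=7, C=10
  Job 3: p=11, C=21
Total completion time = 3 + 10 + 21 = 34

34


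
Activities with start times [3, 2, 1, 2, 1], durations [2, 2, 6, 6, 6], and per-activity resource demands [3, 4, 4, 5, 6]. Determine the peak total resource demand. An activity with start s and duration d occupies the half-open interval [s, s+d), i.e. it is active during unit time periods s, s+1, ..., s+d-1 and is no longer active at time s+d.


Each activity i is active on [start_i, start_i + duration_i).
Compute total resource usage per time slot:
  t=0: active resources = [], total = 0
  t=1: active resources = [4, 6], total = 10
  t=2: active resources = [4, 4, 5, 6], total = 19
  t=3: active resources = [3, 4, 4, 5, 6], total = 22
  t=4: active resources = [3, 4, 5, 6], total = 18
  t=5: active resources = [4, 5, 6], total = 15
  t=6: active resources = [4, 5, 6], total = 15
  t=7: active resources = [5], total = 5
Peak resource demand = 22

22


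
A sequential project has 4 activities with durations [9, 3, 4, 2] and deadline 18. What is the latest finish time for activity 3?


LF(activity 3) = deadline - sum of successor durations
Successors: activities 4 through 4 with durations [2]
Sum of successor durations = 2
LF = 18 - 2 = 16

16


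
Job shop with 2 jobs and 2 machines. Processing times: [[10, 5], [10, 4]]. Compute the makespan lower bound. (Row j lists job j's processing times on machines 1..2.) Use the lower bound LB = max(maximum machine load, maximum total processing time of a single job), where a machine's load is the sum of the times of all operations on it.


Machine loads:
  Machine 1: 10 + 10 = 20
  Machine 2: 5 + 4 = 9
Max machine load = 20
Job totals:
  Job 1: 15
  Job 2: 14
Max job total = 15
Lower bound = max(20, 15) = 20

20


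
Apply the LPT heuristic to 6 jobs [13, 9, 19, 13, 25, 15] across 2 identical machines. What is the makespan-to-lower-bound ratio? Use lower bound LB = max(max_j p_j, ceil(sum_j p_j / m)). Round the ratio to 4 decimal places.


LPT order: [25, 19, 15, 13, 13, 9]
Machine loads after assignment: [47, 47]
LPT makespan = 47
Lower bound = max(max_job, ceil(total/2)) = max(25, 47) = 47
Ratio = 47 / 47 = 1.0

1.0


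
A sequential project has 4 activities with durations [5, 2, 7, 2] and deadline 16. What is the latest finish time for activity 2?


LF(activity 2) = deadline - sum of successor durations
Successors: activities 3 through 4 with durations [7, 2]
Sum of successor durations = 9
LF = 16 - 9 = 7

7


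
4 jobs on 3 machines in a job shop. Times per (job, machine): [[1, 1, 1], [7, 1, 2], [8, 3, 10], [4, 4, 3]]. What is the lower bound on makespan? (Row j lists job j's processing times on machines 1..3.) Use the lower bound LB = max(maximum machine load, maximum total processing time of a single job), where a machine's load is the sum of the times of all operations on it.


Machine loads:
  Machine 1: 1 + 7 + 8 + 4 = 20
  Machine 2: 1 + 1 + 3 + 4 = 9
  Machine 3: 1 + 2 + 10 + 3 = 16
Max machine load = 20
Job totals:
  Job 1: 3
  Job 2: 10
  Job 3: 21
  Job 4: 11
Max job total = 21
Lower bound = max(20, 21) = 21

21


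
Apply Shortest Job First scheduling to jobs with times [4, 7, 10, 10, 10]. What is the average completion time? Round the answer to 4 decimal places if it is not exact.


SJF order (ascending): [4, 7, 10, 10, 10]
Completion times:
  Job 1: burst=4, C=4
  Job 2: burst=7, C=11
  Job 3: burst=10, C=21
  Job 4: burst=10, C=31
  Job 5: burst=10, C=41
Average completion = 108/5 = 21.6

21.6


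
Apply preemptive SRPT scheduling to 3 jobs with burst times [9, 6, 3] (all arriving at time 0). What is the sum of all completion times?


Since all jobs arrive at t=0, SRPT equals SPT ordering.
SPT order: [3, 6, 9]
Completion times:
  Job 1: p=3, C=3
  Job 2: p=6, C=9
  Job 3: p=9, C=18
Total completion time = 3 + 9 + 18 = 30

30


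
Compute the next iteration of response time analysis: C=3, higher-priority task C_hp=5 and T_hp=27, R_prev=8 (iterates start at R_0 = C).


R_next = C + ceil(R_prev / T_hp) * C_hp
ceil(8 / 27) = ceil(0.2963) = 1
Interference = 1 * 5 = 5
R_next = 3 + 5 = 8
R_next = R_prev, so the iteration has converged (response time = 8).

8


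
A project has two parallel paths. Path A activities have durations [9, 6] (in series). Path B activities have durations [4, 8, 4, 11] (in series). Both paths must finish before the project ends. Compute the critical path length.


Path A total = 9 + 6 = 15
Path B total = 4 + 8 + 4 + 11 = 27
Critical path = longest path = max(15, 27) = 27

27


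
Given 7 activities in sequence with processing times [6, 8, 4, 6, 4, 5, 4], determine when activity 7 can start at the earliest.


Activity 7 starts after activities 1 through 6 complete.
Predecessor durations: [6, 8, 4, 6, 4, 5]
ES = 6 + 8 + 4 + 6 + 4 + 5 = 33

33


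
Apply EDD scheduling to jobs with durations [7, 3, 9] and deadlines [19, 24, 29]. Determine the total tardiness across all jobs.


Sort by due date (EDD order): [(7, 19), (3, 24), (9, 29)]
Compute completion times and tardiness:
  Job 1: p=7, d=19, C=7, tardiness=max(0,7-19)=0
  Job 2: p=3, d=24, C=10, tardiness=max(0,10-24)=0
  Job 3: p=9, d=29, C=19, tardiness=max(0,19-29)=0
Total tardiness = 0

0


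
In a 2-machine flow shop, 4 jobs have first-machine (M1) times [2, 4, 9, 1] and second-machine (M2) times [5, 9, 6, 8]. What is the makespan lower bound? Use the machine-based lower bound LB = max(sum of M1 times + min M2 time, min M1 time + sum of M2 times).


LB1 = sum(M1 times) + min(M2 times) = 16 + 5 = 21
LB2 = min(M1 times) + sum(M2 times) = 1 + 28 = 29
Lower bound = max(LB1, LB2) = max(21, 29) = 29

29


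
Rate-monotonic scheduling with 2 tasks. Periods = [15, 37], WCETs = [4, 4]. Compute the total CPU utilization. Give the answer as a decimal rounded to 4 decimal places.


Compute individual utilizations (exact fractions):
  Task 1: C/T = 4/15 (approx. 0.2667)
  Task 2: C/T = 4/37 (approx. 0.1081)
Total utilization U = 4/15 + 4/37 = 208/555
Rounded to 4 decimal places: U = 0.3748
RM (Liu & Layland) bound for 2 tasks = 0.828427; compare with U = 208/555 (approx. 0.374775)
U <= bound, so schedulable by RM sufficient condition.

0.3748


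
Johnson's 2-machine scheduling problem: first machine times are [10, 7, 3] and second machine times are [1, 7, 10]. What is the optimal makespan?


Apply Johnson's rule:
  Group 1 (a <= b): [(3, 3, 10), (2, 7, 7)]
  Group 2 (a > b): [(1, 10, 1)]
Optimal job order: [3, 2, 1]
Schedule:
  Job 3: M1 done at 3, M2 done at 13
  Job 2: M1 done at 10, M2 done at 20
  Job 1: M1 done at 20, M2 done at 21
Makespan = 21

21


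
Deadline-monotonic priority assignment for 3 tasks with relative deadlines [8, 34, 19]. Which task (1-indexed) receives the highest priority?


Sort tasks by relative deadline (ascending):
  Task 1: deadline = 8
  Task 3: deadline = 19
  Task 2: deadline = 34
Priority order (highest first): [1, 3, 2]
Highest priority task = 1

1


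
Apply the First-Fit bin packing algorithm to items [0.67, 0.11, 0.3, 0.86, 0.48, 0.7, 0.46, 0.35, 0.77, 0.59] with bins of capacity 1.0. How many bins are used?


Place items sequentially using First-Fit:
  Item 0.67 -> new Bin 1
  Item 0.11 -> Bin 1 (now 0.78)
  Item 0.3 -> new Bin 2
  Item 0.86 -> new Bin 3
  Item 0.48 -> Bin 2 (now 0.78)
  Item 0.7 -> new Bin 4
  Item 0.46 -> new Bin 5
  Item 0.35 -> Bin 5 (now 0.81)
  Item 0.77 -> new Bin 6
  Item 0.59 -> new Bin 7
Total bins used = 7

7


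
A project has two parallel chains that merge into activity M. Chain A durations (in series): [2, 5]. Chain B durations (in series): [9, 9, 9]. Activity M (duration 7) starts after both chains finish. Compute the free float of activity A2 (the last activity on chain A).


ES(A2) = sum of predecessors on chain A = 2
EF(A2) = ES + duration = 2 + 5 = 7
Successor of A2 is M. ES(M) = max(sum(A), sum(B)) = max(7, 27) = 27
Free float = ES(successor) - EF(current) = 27 - 7 = 20

20


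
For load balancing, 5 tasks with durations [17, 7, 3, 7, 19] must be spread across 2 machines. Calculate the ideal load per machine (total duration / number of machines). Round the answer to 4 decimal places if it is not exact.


Total processing time = 17 + 7 + 3 + 7 + 19 = 53
Number of machines = 2
Ideal balanced load = 53 / 2 = 26.5

26.5
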